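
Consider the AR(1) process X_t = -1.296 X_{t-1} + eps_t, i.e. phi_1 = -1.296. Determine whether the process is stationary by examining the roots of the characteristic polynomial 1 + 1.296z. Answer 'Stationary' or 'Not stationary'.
\text{Not stationary}

The AR(p) characteristic polynomial is P(z) = 1 + 1.296z.
Stationarity requires all roots to lie outside the unit circle, i.e. |z| > 1 for every root.
This is linear in z: 1 + (1.296) z = 0  =>  z = -1/(1.296) = -0.771605,  |z| = 0.771605.
Moduli of all roots: 0.7716.
All moduli strictly greater than 1? No.
Verdict: Not stationary.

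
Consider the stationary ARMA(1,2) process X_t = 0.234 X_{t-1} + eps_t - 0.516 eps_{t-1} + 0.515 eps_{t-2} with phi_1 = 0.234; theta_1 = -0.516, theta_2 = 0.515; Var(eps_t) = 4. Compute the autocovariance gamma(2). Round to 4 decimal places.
\gamma(2) = 1.7242

Multiply the model equation by X_{t-k} and take expectations. With theta_0 = psi_0 = 1 and psi_j the MA(infinity) weights, this gives
  gamma(k) - sum_i phi_i gamma(k-i) = c_k,
  c_k = sigma^2 * sum_{j=k..q} theta_j psi_{j-k}   (c_k = 0 for k > q),
using gamma(-m) = gamma(m).
psi-weights needed (psi_j = theta_j + sum_i phi_i psi_{j-i}):
  psi_1 = theta_1 + phi_1 = -0.516 + (0.234) = -0.282
  psi_2 = theta_2 + phi_1 psi_1 = 0.515 + (0.234)(-0.282) = 0.449012
Right-hand sides:
  c_0 = sigma^2 (1 + theta_1 psi_1 + theta_2 psi_2) = 4 * (1 + (-0.516)(-0.282) + (0.515)(0.449012)) = 4 * 1.376753 = 5.507013
  c_1 = sigma^2 (theta_1 + theta_2 psi_1) = 4 * (-0.516 + (0.515)(-0.282)) = -2.64492
  c_2 = sigma^2 theta_2 = 4 * (0.515) = 2.06
Equations for k = 0 and k = 1 (AR order 1):
  gamma(0) = phi_1 gamma(1) + c_0
  gamma(1) = phi_1 gamma(0) + c_1
Substituting the second into the first: gamma(0) (1 - phi_1^2) = c_0 + phi_1 c_1, so
  gamma(0) = (c_0 + phi_1 c_1) / (1 - phi_1^2) = (5.507013 + (0.234)(-2.64492)) / (1 - (0.234)^2) = 4.888101 / 0.945244 = 5.171259.
  gamma(1) = phi_1 gamma(0) + c_1 = (0.234)(5.171259) + (-2.64492) = -1.434845.
For k = 2: gamma(2) = phi_1 gamma(1) + c_2
  = (0.234)(-1.434845) + (2.06) = 1.724246.
Therefore gamma(2) = 1.7242 (to 4 decimal places).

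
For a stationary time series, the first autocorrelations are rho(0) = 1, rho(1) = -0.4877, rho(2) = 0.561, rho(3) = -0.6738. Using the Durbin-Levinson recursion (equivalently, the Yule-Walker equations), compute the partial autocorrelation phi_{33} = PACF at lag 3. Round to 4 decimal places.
\phi_{33} = -0.4950

The PACF at lag k is phi_{kk}, the last component of the solution
to the Yule-Walker system G_k phi = r_k where
  (G_k)_{ij} = rho(|i - j|), (r_k)_i = rho(i), i,j = 1..k.
Equivalently, Durbin-Levinson gives phi_{kk} iteratively:
  phi_{11} = rho(1)
  phi_{kk} = [rho(k) - sum_{j=1..k-1} phi_{k-1,j} rho(k-j)]
            / [1 - sum_{j=1..k-1} phi_{k-1,j} rho(j)],
  phi_{k,j} = phi_{k-1,j} - phi_{kk} phi_{k-1,k-j},  j = 1..k-1.
Step k = 1:
  phi_11 = rho(1) = -0.4877.
Step k = 2:
  phi_22 = [rho(2) - phi_11 rho(1)] / [1 - phi_11 rho(1)] = [0.561 - (-0.4877)(-0.4877)] / [1 - (-0.4877)(-0.4877)]
         = 0.32314871 / 0.76214871 = 0.423997.
  Update: phi_21 = phi_11 - phi_22 phi_11 = -0.4877 - (0.423997)(-0.4877) = -0.280917.
Step k = 3:
  phi_33 = [rho(3) - phi_21 rho(2) - phi_22 rho(1)] / [1 - phi_21 rho(1) - phi_22 rho(2)]
    numerator   = -0.6738 - (-0.280917)(0.561) - (0.423997)(-0.4877) = -0.30942243
    denominator = 1 - (-0.280917)(-0.4877) - (0.423997)(0.561) = 0.62513465
  phi_33 = -0.30942243 / 0.62513465 = -0.495.
Therefore phi_{33} = -0.4950.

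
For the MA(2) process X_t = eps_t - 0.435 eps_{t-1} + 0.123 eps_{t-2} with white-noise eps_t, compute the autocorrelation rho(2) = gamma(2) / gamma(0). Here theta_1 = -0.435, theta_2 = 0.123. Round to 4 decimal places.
\rho(2) = 0.1021

For an MA(q) process with theta_0 = 1, the autocovariance is
  gamma(k) = sigma^2 * sum_{i=0..q-k} theta_i * theta_{i+k},
and rho(k) = gamma(k) / gamma(0). Sigma^2 cancels.
  numerator   = (1)*(0.123) = 0.123.
  denominator = (1)^2 + (-0.435)^2 + (0.123)^2 = 1.204354.
  rho(2) = 0.123 / 1.204354 = 0.1021.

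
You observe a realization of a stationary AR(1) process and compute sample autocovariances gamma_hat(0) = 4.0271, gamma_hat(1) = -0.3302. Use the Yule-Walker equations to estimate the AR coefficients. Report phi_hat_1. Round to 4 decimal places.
\hat\phi_{1} = -0.0820

The Yule-Walker equations for an AR(p) process read, in matrix form,
  Gamma_p phi = r_p,   with   (Gamma_p)_{ij} = gamma(|i - j|),
                       (r_p)_i = gamma(i),   i,j = 1..p.
Substitute the sample gammas (Toeplitz matrix and right-hand side of size 1):
  Gamma_p = [[4.0271]]
  r_p     = [-0.3302]
With p = 1 this is the single equation gamma(0) phi_1 = gamma(1):
  phi_hat_1 = gamma(1) / gamma(0) = -0.3302 / 4.0271 = -0.0820.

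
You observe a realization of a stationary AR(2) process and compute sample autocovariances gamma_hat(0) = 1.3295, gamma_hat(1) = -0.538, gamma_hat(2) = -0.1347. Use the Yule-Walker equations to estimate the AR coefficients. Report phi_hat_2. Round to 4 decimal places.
\hat\phi_{2} = -0.3170

The Yule-Walker equations for an AR(p) process read, in matrix form,
  Gamma_p phi = r_p,   with   (Gamma_p)_{ij} = gamma(|i - j|),
                       (r_p)_i = gamma(i),   i,j = 1..p.
Substitute the sample gammas (Toeplitz matrix and right-hand side of size 2):
  Gamma_p = [[1.3295, -0.538], [-0.538, 1.3295]]
  r_p     = [-0.538, -0.1347]
Written out:
  1.3295 phi_1 - 0.538 phi_2 = -0.538
  -0.538 phi_1 + 1.3295 phi_2 = -0.1347
Solve by Cramer's rule:
  det = gamma(0)^2 - gamma(1)^2 = (1.3295)^2 - (-0.538)^2 = 1.76757025 - 0.289444 = 1.47812625
  phi_hat_1 = [gamma(1) gamma(0) - gamma(1) gamma(2)] / det = [(-0.538)(1.3295) - (-0.538)(-0.1347)] / 1.47812625 = -0.7877396 / 1.47812625 = -0.5329
  phi_hat_2 = [gamma(0) gamma(2) - gamma(1)^2] / det = [(1.3295)(-0.1347) - (-0.538)^2] / 1.47812625 = -0.46852765 / 1.47812625 = -0.317
So phi_hat = [-0.5329, -0.3170].
Therefore phi_hat_2 = -0.3170.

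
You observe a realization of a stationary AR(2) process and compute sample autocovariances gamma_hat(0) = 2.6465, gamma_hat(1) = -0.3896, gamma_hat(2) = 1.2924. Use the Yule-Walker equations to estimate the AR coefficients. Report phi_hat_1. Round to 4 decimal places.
\hat\phi_{1} = -0.0770

The Yule-Walker equations for an AR(p) process read, in matrix form,
  Gamma_p phi = r_p,   with   (Gamma_p)_{ij} = gamma(|i - j|),
                       (r_p)_i = gamma(i),   i,j = 1..p.
Substitute the sample gammas (Toeplitz matrix and right-hand side of size 2):
  Gamma_p = [[2.6465, -0.3896], [-0.3896, 2.6465]]
  r_p     = [-0.3896, 1.2924]
Written out:
  2.6465 phi_1 - 0.3896 phi_2 = -0.3896
  -0.3896 phi_1 + 2.6465 phi_2 = 1.2924
Solve by Cramer's rule:
  det = gamma(0)^2 - gamma(1)^2 = (2.6465)^2 - (-0.3896)^2 = 7.00396225 - 0.15178816 = 6.85217409
  phi_hat_1 = [gamma(1) gamma(0) - gamma(1) gamma(2)] / det = [(-0.3896)(2.6465) - (-0.3896)(1.2924)] / 6.85217409 = -0.52755736 / 6.85217409 = -0.077
  phi_hat_2 = [gamma(0) gamma(2) - gamma(1)^2] / det = [(2.6465)(1.2924) - (-0.3896)^2] / 6.85217409 = 3.26854844 / 6.85217409 = 0.477
So phi_hat = [-0.0770, 0.4770].
Therefore phi_hat_1 = -0.0770.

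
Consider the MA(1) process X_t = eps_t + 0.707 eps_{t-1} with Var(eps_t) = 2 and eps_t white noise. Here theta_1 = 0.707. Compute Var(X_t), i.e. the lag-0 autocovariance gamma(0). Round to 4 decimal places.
\gamma(0) = 2.9997

For an MA(q) process X_t = eps_t + sum_i theta_i eps_{t-i} with
Var(eps_t) = sigma^2, the variance is
  gamma(0) = sigma^2 * (1 + sum_i theta_i^2).
  sum_i theta_i^2 = (0.707)^2 = 0.499849.
  gamma(0) = 2 * (1 + 0.499849) = 2 * 1.499849 = 2.999698, which rounds to 2.9997.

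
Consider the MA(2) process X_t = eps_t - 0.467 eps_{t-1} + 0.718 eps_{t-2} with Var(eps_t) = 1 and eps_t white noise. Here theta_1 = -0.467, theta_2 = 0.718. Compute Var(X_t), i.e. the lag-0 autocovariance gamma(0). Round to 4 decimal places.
\gamma(0) = 1.7336

For an MA(q) process X_t = eps_t + sum_i theta_i eps_{t-i} with
Var(eps_t) = sigma^2, the variance is
  gamma(0) = sigma^2 * (1 + sum_i theta_i^2).
  sum_i theta_i^2 = (-0.467)^2 + (0.718)^2 = 0.218089 + 0.515524 = 0.733613.
  gamma(0) = 1 * (1 + 0.733613) = 1 * 1.733613 = 1.733613, which rounds to 1.7336.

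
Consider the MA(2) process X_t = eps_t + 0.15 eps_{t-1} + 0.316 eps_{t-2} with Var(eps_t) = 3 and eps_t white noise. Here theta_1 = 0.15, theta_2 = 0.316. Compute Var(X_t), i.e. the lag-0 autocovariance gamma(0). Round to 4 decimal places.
\gamma(0) = 3.3671

For an MA(q) process X_t = eps_t + sum_i theta_i eps_{t-i} with
Var(eps_t) = sigma^2, the variance is
  gamma(0) = sigma^2 * (1 + sum_i theta_i^2).
  sum_i theta_i^2 = (0.15)^2 + (0.316)^2 = 0.0225 + 0.099856 = 0.122356.
  gamma(0) = 3 * (1 + 0.122356) = 3 * 1.122356 = 3.367068, which rounds to 3.3671.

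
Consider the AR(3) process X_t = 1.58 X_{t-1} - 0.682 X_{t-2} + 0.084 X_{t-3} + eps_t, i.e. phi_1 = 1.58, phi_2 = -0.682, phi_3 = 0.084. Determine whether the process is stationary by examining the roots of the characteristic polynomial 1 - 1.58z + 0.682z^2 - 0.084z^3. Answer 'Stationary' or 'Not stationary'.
\text{Stationary}

The AR(p) characteristic polynomial is P(z) = 1 - 1.58z + 0.682z^2 - 0.084z^3.
Stationarity requires all roots to lie outside the unit circle, i.e. |z| > 1 for every root.
Degree 3: look for a simple real root z0 first, then factor out (1 - z/z0) and solve the remaining quadratic.
Testing z0 = 2.5: P(2.5) = 1 + (-1.58)(2.5) + (0.682)(2.5)^2 + (-0.084)(2.5)^3
  = 1 + (-3.95) + (4.2625) + (-1.3125) = 0.  So z_0 = 2.5 is a root, |z_0| = 2.5.
Divide out the factor (1 - 0.4 z) = (1 - z/z0) (since 1/z0 = 0.4):
  P(z) = (1 - 0.4 z)(1 + (-1.18) z + (0.21) z^2)
  [check: z-coef -1.18 - (0.4) = -1.58; z^2-coef 0.21 - (0.4)(-1.18) = 0.682; z^3-coef -(0.4)(0.21) = -0.084.]
Remaining roots from the quadratic factor 1 + (-1.18) z + (0.21) z^2:
  Set 1 + (-1.18) z + (0.21) z^2 = 0, i.e. a z^2 + b z + c = 0 with a = 0.21, b = -1.18, c = 1.
  Discriminant D = b^2 - 4ac = (-1.18)^2 - 4*(0.21)*1 = 1.3924 - (0.84) = 0.5524.
  D >= 0, so the roots are real: z = (-b +/- sqrt(D)) / (2a) = (1.18 +/- 0.743236) / (0.42).
    z_1 = (1.18 + 0.743236) / (0.42) = 4.5791,   |z_1| = 4.5791.
    z_2 = (1.18 - 0.743236) / (0.42) = 1.0399,   |z_2| = 1.0399.
Moduli of all roots: 2.5000, 4.5791, 1.0399.
All moduli strictly greater than 1? Yes.
Verdict: Stationary.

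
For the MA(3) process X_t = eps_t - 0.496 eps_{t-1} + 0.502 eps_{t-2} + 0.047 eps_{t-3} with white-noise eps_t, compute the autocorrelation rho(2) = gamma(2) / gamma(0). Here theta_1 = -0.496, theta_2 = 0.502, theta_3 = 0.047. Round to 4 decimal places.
\rho(2) = 0.3191

For an MA(q) process with theta_0 = 1, the autocovariance is
  gamma(k) = sigma^2 * sum_{i=0..q-k} theta_i * theta_{i+k},
and rho(k) = gamma(k) / gamma(0). Sigma^2 cancels.
  numerator   = (1)*(0.502) + (-0.496)*(0.047) = 0.478688.
  denominator = (1)^2 + (-0.496)^2 + (0.502)^2 + (0.047)^2 = 1.500229.
  rho(2) = 0.478688 / 1.500229 = 0.3191.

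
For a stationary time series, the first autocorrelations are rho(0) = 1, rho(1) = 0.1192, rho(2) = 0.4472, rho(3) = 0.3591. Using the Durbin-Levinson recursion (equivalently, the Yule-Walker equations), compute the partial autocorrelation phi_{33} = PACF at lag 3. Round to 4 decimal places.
\phi_{33} = 0.3480

The PACF at lag k is phi_{kk}, the last component of the solution
to the Yule-Walker system G_k phi = r_k where
  (G_k)_{ij} = rho(|i - j|), (r_k)_i = rho(i), i,j = 1..k.
Equivalently, Durbin-Levinson gives phi_{kk} iteratively:
  phi_{11} = rho(1)
  phi_{kk} = [rho(k) - sum_{j=1..k-1} phi_{k-1,j} rho(k-j)]
            / [1 - sum_{j=1..k-1} phi_{k-1,j} rho(j)],
  phi_{k,j} = phi_{k-1,j} - phi_{kk} phi_{k-1,k-j},  j = 1..k-1.
Step k = 1:
  phi_11 = rho(1) = 0.1192.
Step k = 2:
  phi_22 = [rho(2) - phi_11 rho(1)] / [1 - phi_11 rho(1)] = [0.4472 - (0.1192)(0.1192)] / [1 - (0.1192)(0.1192)]
         = 0.43299136 / 0.98579136 = 0.439232.
  Update: phi_21 = phi_11 - phi_22 phi_11 = 0.1192 - (0.439232)(0.1192) = 0.066844.
Step k = 3:
  phi_33 = [rho(3) - phi_21 rho(2) - phi_22 rho(1)] / [1 - phi_21 rho(1) - phi_22 rho(2)]
    numerator   = 0.3591 - (0.066844)(0.4472) - (0.439232)(0.1192) = 0.2768511
    denominator = 1 - (0.066844)(0.1192) - (0.439232)(0.4472) = 0.79560759
  phi_33 = 0.2768511 / 0.79560759 = 0.348.
Therefore phi_{33} = 0.3480.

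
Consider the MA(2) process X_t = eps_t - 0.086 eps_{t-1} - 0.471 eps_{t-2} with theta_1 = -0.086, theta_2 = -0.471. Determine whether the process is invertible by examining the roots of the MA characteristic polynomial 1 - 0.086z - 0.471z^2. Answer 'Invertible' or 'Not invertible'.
\text{Invertible}

The MA(q) characteristic polynomial is P(z) = 1 - 0.086z - 0.471z^2.
Invertibility requires all roots to lie outside the unit circle, i.e. |z| > 1 for every root.
Set 1 + (-0.086) z + (-0.471) z^2 = 0, i.e. a z^2 + b z + c = 0 with a = -0.471, b = -0.086, c = 1.
Discriminant D = b^2 - 4ac = (-0.086)^2 - 4*(-0.471)*1 = 0.007396 - (-1.884) = 1.891396.
D >= 0, so the roots are real: z = (-b +/- sqrt(D)) / (2a) = (0.086 +/- 1.37528) / (-0.942).
  z_1 = (0.086 + 1.37528) / (-0.942) = -1.5513,   |z_1| = 1.5513.
  z_2 = (0.086 - 1.37528) / (-0.942) = 1.3687,   |z_2| = 1.3687.
Moduli of all roots: 1.5513, 1.3687.
All moduli strictly greater than 1? Yes.
Verdict: Invertible.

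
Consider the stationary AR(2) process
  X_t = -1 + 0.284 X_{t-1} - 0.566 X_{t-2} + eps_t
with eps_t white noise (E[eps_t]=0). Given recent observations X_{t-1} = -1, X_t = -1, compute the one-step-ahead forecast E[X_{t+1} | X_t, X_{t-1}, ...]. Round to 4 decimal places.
E[X_{t+1} \mid \mathcal F_t] = -0.7180

For an AR(p) model X_t = c + sum_i phi_i X_{t-i} + eps_t, the
one-step-ahead conditional mean is
  E[X_{t+1} | X_t, ...] = c + sum_i phi_i X_{t+1-i}.
Substitute known values:
  E[X_{t+1} | ...] = -1 + (0.284) * (-1) + (-0.566) * (-1)
                   = -0.7180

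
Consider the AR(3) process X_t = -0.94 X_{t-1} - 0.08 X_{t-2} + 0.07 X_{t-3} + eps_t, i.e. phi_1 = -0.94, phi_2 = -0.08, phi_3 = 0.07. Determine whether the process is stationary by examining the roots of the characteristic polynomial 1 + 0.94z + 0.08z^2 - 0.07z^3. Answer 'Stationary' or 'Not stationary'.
\text{Stationary}

The AR(p) characteristic polynomial is P(z) = 1 + 0.94z + 0.08z^2 - 0.07z^3.
Stationarity requires all roots to lie outside the unit circle, i.e. |z| > 1 for every root.
Degree 3: look for a simple real root z0 first, then factor out (1 - z/z0) and solve the remaining quadratic.
Testing z0 = -2: P(-2) = 1 + (0.94)(-2) + (0.08)(-2)^2 + (-0.07)(-2)^3
  = 1 + (-1.88) + (0.32) + (0.56) = 0.  So z_0 = -2 is a root, |z_0| = 2.
Divide out the factor (1 + 0.5 z) = (1 - z/z0) (since 1/z0 = -0.5):
  P(z) = (1 + 0.5 z)(1 + (0.44) z + (-0.14) z^2)
  [check: z-coef 0.44 - (-0.5) = 0.94; z^2-coef -0.14 - (-0.5)(0.44) = 0.08; z^3-coef -(-0.5)(-0.14) = -0.07.]
Remaining roots from the quadratic factor 1 + (0.44) z + (-0.14) z^2:
  Set 1 + (0.44) z + (-0.14) z^2 = 0, i.e. a z^2 + b z + c = 0 with a = -0.14, b = 0.44, c = 1.
  Discriminant D = b^2 - 4ac = (0.44)^2 - 4*(-0.14)*1 = 0.1936 - (-0.56) = 0.7536.
  D >= 0, so the roots are real: z = (-b +/- sqrt(D)) / (2a) = (-0.44 +/- 0.868101) / (-0.28).
    z_1 = (-0.44 + 0.868101) / (-0.28) = -1.5289,   |z_1| = 1.5289.
    z_2 = (-0.44 - 0.868101) / (-0.28) = 4.6718,   |z_2| = 4.6718.
Moduli of all roots: 2.0000, 1.5289, 4.6718.
All moduli strictly greater than 1? Yes.
Verdict: Stationary.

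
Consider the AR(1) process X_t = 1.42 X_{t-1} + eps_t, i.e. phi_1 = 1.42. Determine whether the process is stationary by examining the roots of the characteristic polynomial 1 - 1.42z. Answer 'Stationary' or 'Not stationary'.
\text{Not stationary}

The AR(p) characteristic polynomial is P(z) = 1 - 1.42z.
Stationarity requires all roots to lie outside the unit circle, i.e. |z| > 1 for every root.
This is linear in z: 1 + (-1.42) z = 0  =>  z = -1/(-1.42) = 0.704225,  |z| = 0.704225.
Moduli of all roots: 0.7042.
All moduli strictly greater than 1? No.
Verdict: Not stationary.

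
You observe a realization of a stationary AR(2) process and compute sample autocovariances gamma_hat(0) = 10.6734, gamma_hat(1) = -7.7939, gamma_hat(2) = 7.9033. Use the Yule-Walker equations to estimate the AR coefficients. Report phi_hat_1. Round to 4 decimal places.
\hat\phi_{1} = -0.4060

The Yule-Walker equations for an AR(p) process read, in matrix form,
  Gamma_p phi = r_p,   with   (Gamma_p)_{ij} = gamma(|i - j|),
                       (r_p)_i = gamma(i),   i,j = 1..p.
Substitute the sample gammas (Toeplitz matrix and right-hand side of size 2):
  Gamma_p = [[10.6734, -7.7939], [-7.7939, 10.6734]]
  r_p     = [-7.7939, 7.9033]
Written out:
  10.6734 phi_1 - 7.7939 phi_2 = -7.7939
  -7.7939 phi_1 + 10.6734 phi_2 = 7.9033
Solve by Cramer's rule:
  det = gamma(0)^2 - gamma(1)^2 = (10.6734)^2 - (-7.7939)^2 = 113.92146756 - 60.74487721 = 53.17659035
  phi_hat_1 = [gamma(1) gamma(0) - gamma(1) gamma(2)] / det = [(-7.7939)(10.6734) - (-7.7939)(7.9033)] / 53.17659035 = -21.58988239 / 53.17659035 = -0.406
  phi_hat_2 = [gamma(0) gamma(2) - gamma(1)^2] / det = [(10.6734)(7.9033) - (-7.7939)^2] / 53.17659035 = 23.61020501 / 53.17659035 = 0.444
So phi_hat = [-0.4060, 0.4440].
Therefore phi_hat_1 = -0.4060.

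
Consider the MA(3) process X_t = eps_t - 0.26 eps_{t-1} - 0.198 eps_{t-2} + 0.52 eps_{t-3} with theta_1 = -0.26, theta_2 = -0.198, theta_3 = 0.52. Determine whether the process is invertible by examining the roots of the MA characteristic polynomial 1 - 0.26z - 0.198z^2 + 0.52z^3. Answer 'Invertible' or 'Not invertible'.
\text{Invertible}

The MA(q) characteristic polynomial is P(z) = 1 - 0.26z - 0.198z^2 + 0.52z^3.
Invertibility requires all roots to lie outside the unit circle, i.e. |z| > 1 for every root.
Degree 3: look for a simple real root z0 first, then factor out (1 - z/z0) and solve the remaining quadratic.
Testing z0 = -1.25: P(-1.25) = 1 + (-0.26)(-1.25) + (-0.198)(-1.25)^2 + (0.52)(-1.25)^3
  = 1 + (0.325) + (-0.309375) + (-1.015625) = 0.  So z_0 = -1.25 is a root, |z_0| = 1.25.
Divide out the factor (1 + 0.8 z) = (1 - z/z0) (since 1/z0 = -0.8):
  P(z) = (1 + 0.8 z)(1 + (-1.06) z + (0.65) z^2)
  [check: z-coef -1.06 - (-0.8) = -0.26; z^2-coef 0.65 - (-0.8)(-1.06) = -0.198; z^3-coef -(-0.8)(0.65) = 0.52.]
Remaining roots from the quadratic factor 1 + (-1.06) z + (0.65) z^2:
  Set 1 + (-1.06) z + (0.65) z^2 = 0, i.e. a z^2 + b z + c = 0 with a = 0.65, b = -1.06, c = 1.
  Discriminant D = b^2 - 4ac = (-1.06)^2 - 4*(0.65)*1 = 1.1236 - (2.6) = -1.4764.
  D < 0, so the roots are the complex-conjugate pair z = (-b +/- i sqrt(-D)) / (2a) = 0.8154 +/- 0.9347i.
  For a conjugate pair |z|^2 = z * conj(z) = (product of roots) = c/a = 1/(0.65) = 1.538462, so |z| = sqrt(1.538462) = 1.2403 for both roots.
Moduli of all roots: 1.2500, 1.2403, 1.2403.
All moduli strictly greater than 1? Yes.
Verdict: Invertible.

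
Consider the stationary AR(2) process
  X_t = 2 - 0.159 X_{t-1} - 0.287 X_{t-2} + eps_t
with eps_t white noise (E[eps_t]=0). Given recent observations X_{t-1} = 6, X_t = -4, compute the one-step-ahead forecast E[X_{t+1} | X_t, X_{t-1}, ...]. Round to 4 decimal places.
E[X_{t+1} \mid \mathcal F_t] = 0.9140

For an AR(p) model X_t = c + sum_i phi_i X_{t-i} + eps_t, the
one-step-ahead conditional mean is
  E[X_{t+1} | X_t, ...] = c + sum_i phi_i X_{t+1-i}.
Substitute known values:
  E[X_{t+1} | ...] = 2 + (-0.159) * (-4) + (-0.287) * (6)
                   = 0.9140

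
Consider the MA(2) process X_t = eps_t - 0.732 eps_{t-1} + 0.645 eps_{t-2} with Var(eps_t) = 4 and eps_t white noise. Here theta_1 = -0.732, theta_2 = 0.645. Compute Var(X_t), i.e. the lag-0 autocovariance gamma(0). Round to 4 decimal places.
\gamma(0) = 7.8074

For an MA(q) process X_t = eps_t + sum_i theta_i eps_{t-i} with
Var(eps_t) = sigma^2, the variance is
  gamma(0) = sigma^2 * (1 + sum_i theta_i^2).
  sum_i theta_i^2 = (-0.732)^2 + (0.645)^2 = 0.535824 + 0.416025 = 0.951849.
  gamma(0) = 4 * (1 + 0.951849) = 4 * 1.951849 = 7.807396, which rounds to 7.8074.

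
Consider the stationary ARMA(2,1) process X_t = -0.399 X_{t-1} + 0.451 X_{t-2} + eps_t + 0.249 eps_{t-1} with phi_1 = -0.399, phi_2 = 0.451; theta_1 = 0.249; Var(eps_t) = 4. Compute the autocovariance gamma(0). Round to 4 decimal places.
\gamma(0) = 7.4508

Multiply the model equation by X_{t-k} and take expectations. With theta_0 = psi_0 = 1 and psi_j the MA(infinity) weights, this gives
  gamma(k) - sum_i phi_i gamma(k-i) = c_k,
  c_k = sigma^2 * sum_{j=k..q} theta_j psi_{j-k}   (c_k = 0 for k > q),
using gamma(-m) = gamma(m).
psi-weights needed (psi_j = theta_j + sum_i phi_i psi_{j-i}):
  psi_1 = theta_1 + phi_1 = 0.249 + (-0.399) = -0.15
Right-hand sides:
  c_0 = sigma^2 (1 + theta_1 psi_1) = 4 * (1 + (0.249)(-0.15)) = 4 * 0.96265 = 3.8506
  c_1 = sigma^2 theta_1 = 4 * (0.249) = 0.996
  c_2 = 0
Equations for k = 0, 1, 2 (AR order 2, c_2 = 0):
  (E0) gamma(0) = phi_1 gamma(1) + phi_2 gamma(2) + c_0
  (E1) gamma(1) = phi_1 gamma(0) + phi_2 gamma(1) + c_1
  (E2) gamma(2) = phi_1 gamma(1) + phi_2 gamma(0)
From (E1): gamma(1) = A gamma(0) + B with
  A = phi_1 / (1 - phi_2) = -0.399 / 0.549 = -0.726776,   B = c_1 / (1 - phi_2) = 0.996 / 0.549 = 1.814208.
Insert (E2) into (E0): gamma(0) (1 - phi_2^2) = phi_1 (1 + phi_2) gamma(1) + c_0.
  phi_1 (1 + phi_2) = (-0.399)(1.451) = -0.578949,   1 - phi_2^2 = 0.796599.
Replace gamma(1) by A gamma(0) + B and collect gamma(0):
  gamma(0) [0.796599 - (-0.578949)(-0.726776)] = (-0.578949)(1.814208) + 3.8506
  gamma(0) * 0.375833 = 2.800266
  gamma(0) = 2.800266 / 0.375833 = 7.45083.
Therefore gamma(0) = 7.4508 (to 4 decimal places).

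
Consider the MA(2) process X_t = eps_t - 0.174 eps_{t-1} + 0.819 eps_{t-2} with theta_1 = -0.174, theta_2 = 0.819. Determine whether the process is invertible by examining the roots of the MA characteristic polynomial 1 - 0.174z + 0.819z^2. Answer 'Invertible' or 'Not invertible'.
\text{Invertible}

The MA(q) characteristic polynomial is P(z) = 1 - 0.174z + 0.819z^2.
Invertibility requires all roots to lie outside the unit circle, i.e. |z| > 1 for every root.
Set 1 + (-0.174) z + (0.819) z^2 = 0, i.e. a z^2 + b z + c = 0 with a = 0.819, b = -0.174, c = 1.
Discriminant D = b^2 - 4ac = (-0.174)^2 - 4*(0.819)*1 = 0.030276 - (3.276) = -3.245724.
D < 0, so the roots are the complex-conjugate pair z = (-b +/- i sqrt(-D)) / (2a) = 0.1062 +/- 1.0999i.
For a conjugate pair |z|^2 = z * conj(z) = (product of roots) = c/a = 1/(0.819) = 1.221001, so |z| = sqrt(1.221001) = 1.105 for both roots.
Moduli of all roots: 1.1050, 1.1050.
All moduli strictly greater than 1? Yes.
Verdict: Invertible.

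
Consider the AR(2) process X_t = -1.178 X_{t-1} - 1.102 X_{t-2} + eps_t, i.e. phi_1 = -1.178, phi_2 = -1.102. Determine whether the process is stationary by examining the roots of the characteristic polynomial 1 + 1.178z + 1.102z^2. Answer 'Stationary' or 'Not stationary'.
\text{Not stationary}

The AR(p) characteristic polynomial is P(z) = 1 + 1.178z + 1.102z^2.
Stationarity requires all roots to lie outside the unit circle, i.e. |z| > 1 for every root.
Set 1 + (1.178) z + (1.102) z^2 = 0, i.e. a z^2 + b z + c = 0 with a = 1.102, b = 1.178, c = 1.
Discriminant D = b^2 - 4ac = (1.178)^2 - 4*(1.102)*1 = 1.387684 - (4.408) = -3.020316.
D < 0, so the roots are the complex-conjugate pair z = (-b +/- i sqrt(-D)) / (2a) = -0.5345 +/- 0.7885i.
For a conjugate pair |z|^2 = z * conj(z) = (product of roots) = c/a = 1/(1.102) = 0.907441, so |z| = sqrt(0.907441) = 0.9526 for both roots.
Moduli of all roots: 0.9526, 0.9526.
All moduli strictly greater than 1? No.
Verdict: Not stationary.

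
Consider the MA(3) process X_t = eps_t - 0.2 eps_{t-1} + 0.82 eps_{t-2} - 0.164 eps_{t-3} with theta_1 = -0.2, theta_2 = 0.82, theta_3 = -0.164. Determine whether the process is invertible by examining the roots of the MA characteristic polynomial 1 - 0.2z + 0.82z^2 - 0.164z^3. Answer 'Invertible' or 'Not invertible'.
\text{Invertible}

The MA(q) characteristic polynomial is P(z) = 1 - 0.2z + 0.82z^2 - 0.164z^3.
Invertibility requires all roots to lie outside the unit circle, i.e. |z| > 1 for every root.
Degree 3: look for a simple real root z0 first, then factor out (1 - z/z0) and solve the remaining quadratic.
Testing z0 = 5: P(5) = 1 + (-0.2)(5) + (0.82)(5)^2 + (-0.164)(5)^3
  = 1 + (-1) + (20.5) + (-20.5) = 0.  So z_0 = 5 is a root, |z_0| = 5.
Divide out the factor (1 - 0.2 z) = (1 - z/z0) (since 1/z0 = 0.2):
  P(z) = (1 - 0.2 z)(1 + (0) z + (0.82) z^2)
  [check: z-coef 0 - (0.2) = -0.2; z^2-coef 0.82 - (0.2)(0) = 0.82; z^3-coef -(0.2)(0.82) = -0.164.]
Remaining roots from the quadratic factor 1 + (0) z + (0.82) z^2:
  Set 1 + (0) z + (0.82) z^2 = 0, i.e. a z^2 + b z + c = 0 with a = 0.82, b = 0, c = 1.
  Discriminant D = b^2 - 4ac = (0)^2 - 4*(0.82)*1 = 0 - (3.28) = -3.28.
  D < 0, so the roots are the complex-conjugate pair z = (-b +/- i sqrt(-D)) / (2a) = 0 +/- 1.1043i.
  For a conjugate pair |z|^2 = z * conj(z) = (product of roots) = c/a = 1/(0.82) = 1.219512, so |z| = sqrt(1.219512) = 1.1043 for both roots.
Moduli of all roots: 5.0000, 1.1043, 1.1043.
All moduli strictly greater than 1? Yes.
Verdict: Invertible.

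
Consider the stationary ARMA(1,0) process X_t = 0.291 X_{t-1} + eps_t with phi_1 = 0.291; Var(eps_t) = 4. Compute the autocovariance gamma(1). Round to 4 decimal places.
\gamma(1) = 1.2717

Multiply the model equation by X_{t-k} and take expectations. With theta_0 = psi_0 = 1 and psi_j the MA(infinity) weights, this gives
  gamma(k) - sum_i phi_i gamma(k-i) = c_k,
  c_k = sigma^2 * sum_{j=k..q} theta_j psi_{j-k}   (c_k = 0 for k > q),
using gamma(-m) = gamma(m).
Pure AR (q = 0): c_0 = sigma^2 = 4, c_k = 0 for k >= 1.
Equations for k = 0 and k = 1 (AR order 1):
  gamma(0) = phi_1 gamma(1) + c_0
  gamma(1) = phi_1 gamma(0) + c_1
Substituting the second into the first: gamma(0) (1 - phi_1^2) = c_0 + phi_1 c_1, so
  gamma(0) = c_0 / (1 - phi_1^2) = 4 / (1 - (0.291)^2) = 4 / 0.915319 = 4.370061.
  gamma(1) = phi_1 gamma(0) = (0.291)(4.370061) = 1.271688.
Therefore gamma(1) = 1.2717 (to 4 decimal places).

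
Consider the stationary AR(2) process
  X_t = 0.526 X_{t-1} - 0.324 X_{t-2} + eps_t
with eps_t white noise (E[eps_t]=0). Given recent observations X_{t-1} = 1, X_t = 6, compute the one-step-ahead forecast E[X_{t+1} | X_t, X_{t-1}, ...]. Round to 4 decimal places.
E[X_{t+1} \mid \mathcal F_t] = 2.8320

For an AR(p) model X_t = c + sum_i phi_i X_{t-i} + eps_t, the
one-step-ahead conditional mean is
  E[X_{t+1} | X_t, ...] = c + sum_i phi_i X_{t+1-i}.
Substitute known values:
  E[X_{t+1} | ...] = (0.526) * (6) + (-0.324) * (1)
                   = 2.8320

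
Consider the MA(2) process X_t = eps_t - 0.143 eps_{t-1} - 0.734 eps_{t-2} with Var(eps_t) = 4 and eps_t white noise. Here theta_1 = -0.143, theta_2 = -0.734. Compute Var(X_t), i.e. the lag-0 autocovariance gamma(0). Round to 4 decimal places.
\gamma(0) = 6.2368

For an MA(q) process X_t = eps_t + sum_i theta_i eps_{t-i} with
Var(eps_t) = sigma^2, the variance is
  gamma(0) = sigma^2 * (1 + sum_i theta_i^2).
  sum_i theta_i^2 = (-0.143)^2 + (-0.734)^2 = 0.020449 + 0.538756 = 0.559205.
  gamma(0) = 4 * (1 + 0.559205) = 4 * 1.559205 = 6.23682, which rounds to 6.2368.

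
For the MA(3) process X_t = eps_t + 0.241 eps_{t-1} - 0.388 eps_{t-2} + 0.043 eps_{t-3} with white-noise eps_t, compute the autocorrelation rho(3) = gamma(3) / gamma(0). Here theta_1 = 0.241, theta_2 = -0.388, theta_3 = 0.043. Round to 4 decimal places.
\rho(3) = 0.0355

For an MA(q) process with theta_0 = 1, the autocovariance is
  gamma(k) = sigma^2 * sum_{i=0..q-k} theta_i * theta_{i+k},
and rho(k) = gamma(k) / gamma(0). Sigma^2 cancels.
  numerator   = (1)*(0.043) = 0.043.
  denominator = (1)^2 + (0.241)^2 + (-0.388)^2 + (0.043)^2 = 1.210474.
  rho(3) = 0.043 / 1.210474 = 0.0355.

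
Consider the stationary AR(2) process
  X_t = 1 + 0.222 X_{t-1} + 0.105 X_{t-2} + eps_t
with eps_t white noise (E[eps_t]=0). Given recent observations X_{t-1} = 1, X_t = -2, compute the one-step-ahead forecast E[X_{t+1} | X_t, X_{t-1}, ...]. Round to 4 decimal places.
E[X_{t+1} \mid \mathcal F_t] = 0.6610

For an AR(p) model X_t = c + sum_i phi_i X_{t-i} + eps_t, the
one-step-ahead conditional mean is
  E[X_{t+1} | X_t, ...] = c + sum_i phi_i X_{t+1-i}.
Substitute known values:
  E[X_{t+1} | ...] = 1 + (0.222) * (-2) + (0.105) * (1)
                   = 0.6610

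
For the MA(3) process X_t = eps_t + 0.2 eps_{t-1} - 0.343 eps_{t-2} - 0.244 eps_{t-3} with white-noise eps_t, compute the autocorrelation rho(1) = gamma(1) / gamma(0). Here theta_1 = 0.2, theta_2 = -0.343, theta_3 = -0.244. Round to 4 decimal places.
\rho(1) = 0.1767

For an MA(q) process with theta_0 = 1, the autocovariance is
  gamma(k) = sigma^2 * sum_{i=0..q-k} theta_i * theta_{i+k},
and rho(k) = gamma(k) / gamma(0). Sigma^2 cancels.
  numerator   = (1)*(0.2) + (0.2)*(-0.343) + (-0.343)*(-0.244) = 0.215092.
  denominator = (1)^2 + (0.2)^2 + (-0.343)^2 + (-0.244)^2 = 1.217185.
  rho(1) = 0.215092 / 1.217185 = 0.1767.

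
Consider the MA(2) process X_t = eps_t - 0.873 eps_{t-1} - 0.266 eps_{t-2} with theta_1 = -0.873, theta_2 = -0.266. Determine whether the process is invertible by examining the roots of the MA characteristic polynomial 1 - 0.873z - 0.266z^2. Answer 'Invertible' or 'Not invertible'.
\text{Not invertible}

The MA(q) characteristic polynomial is P(z) = 1 - 0.873z - 0.266z^2.
Invertibility requires all roots to lie outside the unit circle, i.e. |z| > 1 for every root.
Set 1 + (-0.873) z + (-0.266) z^2 = 0, i.e. a z^2 + b z + c = 0 with a = -0.266, b = -0.873, c = 1.
Discriminant D = b^2 - 4ac = (-0.873)^2 - 4*(-0.266)*1 = 0.762129 - (-1.064) = 1.826129.
D >= 0, so the roots are real: z = (-b +/- sqrt(D)) / (2a) = (0.873 +/- 1.351343) / (-0.532).
  z_1 = (0.873 + 1.351343) / (-0.532) = -4.1811,   |z_1| = 4.1811.
  z_2 = (0.873 - 1.351343) / (-0.532) = 0.8991,   |z_2| = 0.8991.
Moduli of all roots: 4.1811, 0.8991.
All moduli strictly greater than 1? No.
Verdict: Not invertible.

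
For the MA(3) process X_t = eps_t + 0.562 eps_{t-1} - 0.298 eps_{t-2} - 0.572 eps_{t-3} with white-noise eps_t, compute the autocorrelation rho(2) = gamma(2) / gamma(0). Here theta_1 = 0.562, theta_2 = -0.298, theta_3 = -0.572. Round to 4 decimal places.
\rho(2) = -0.3577

For an MA(q) process with theta_0 = 1, the autocovariance is
  gamma(k) = sigma^2 * sum_{i=0..q-k} theta_i * theta_{i+k},
and rho(k) = gamma(k) / gamma(0). Sigma^2 cancels.
  numerator   = (1)*(-0.298) + (0.562)*(-0.572) = -0.619464.
  denominator = (1)^2 + (0.562)^2 + (-0.298)^2 + (-0.572)^2 = 1.731832.
  rho(2) = -0.619464 / 1.731832 = -0.3577.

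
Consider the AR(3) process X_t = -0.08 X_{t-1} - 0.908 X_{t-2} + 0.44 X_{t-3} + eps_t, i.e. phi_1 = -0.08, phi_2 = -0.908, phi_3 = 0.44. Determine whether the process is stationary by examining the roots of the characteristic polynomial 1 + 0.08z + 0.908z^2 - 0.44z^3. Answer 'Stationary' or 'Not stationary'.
\text{Not stationary}

The AR(p) characteristic polynomial is P(z) = 1 + 0.08z + 0.908z^2 - 0.44z^3.
Stationarity requires all roots to lie outside the unit circle, i.e. |z| > 1 for every root.
Degree 3: look for a simple real root z0 first, then factor out (1 - z/z0) and solve the remaining quadratic.
Testing z0 = 2.5: P(2.5) = 1 + (0.08)(2.5) + (0.908)(2.5)^2 + (-0.44)(2.5)^3
  = 1 + (0.2) + (5.675) + (-6.875) = 0.  So z_0 = 2.5 is a root, |z_0| = 2.5.
Divide out the factor (1 - 0.4 z) = (1 - z/z0) (since 1/z0 = 0.4):
  P(z) = (1 - 0.4 z)(1 + (0.48) z + (1.1) z^2)
  [check: z-coef 0.48 - (0.4) = 0.08; z^2-coef 1.1 - (0.4)(0.48) = 0.908; z^3-coef -(0.4)(1.1) = -0.44.]
Remaining roots from the quadratic factor 1 + (0.48) z + (1.1) z^2:
  Set 1 + (0.48) z + (1.1) z^2 = 0, i.e. a z^2 + b z + c = 0 with a = 1.1, b = 0.48, c = 1.
  Discriminant D = b^2 - 4ac = (0.48)^2 - 4*(1.1)*1 = 0.2304 - (4.4) = -4.1696.
  D < 0, so the roots are the complex-conjugate pair z = (-b +/- i sqrt(-D)) / (2a) = -0.2182 +/- 0.9282i.
  For a conjugate pair |z|^2 = z * conj(z) = (product of roots) = c/a = 1/(1.1) = 0.909091, so |z| = sqrt(0.909091) = 0.9535 for both roots.
Moduli of all roots: 2.5000, 0.9535, 0.9535.
All moduli strictly greater than 1? No.
Verdict: Not stationary.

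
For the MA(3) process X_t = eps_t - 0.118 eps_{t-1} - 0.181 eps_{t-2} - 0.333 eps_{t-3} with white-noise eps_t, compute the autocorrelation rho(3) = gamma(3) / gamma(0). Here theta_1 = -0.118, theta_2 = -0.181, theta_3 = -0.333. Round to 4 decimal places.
\rho(3) = -0.2877

For an MA(q) process with theta_0 = 1, the autocovariance is
  gamma(k) = sigma^2 * sum_{i=0..q-k} theta_i * theta_{i+k},
and rho(k) = gamma(k) / gamma(0). Sigma^2 cancels.
  numerator   = (1)*(-0.333) = -0.333.
  denominator = (1)^2 + (-0.118)^2 + (-0.181)^2 + (-0.333)^2 = 1.157574.
  rho(3) = -0.333 / 1.157574 = -0.2877.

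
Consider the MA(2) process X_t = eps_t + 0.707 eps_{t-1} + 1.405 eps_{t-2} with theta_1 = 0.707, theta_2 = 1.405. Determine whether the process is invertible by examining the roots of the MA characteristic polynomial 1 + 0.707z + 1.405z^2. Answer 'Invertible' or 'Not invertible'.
\text{Not invertible}

The MA(q) characteristic polynomial is P(z) = 1 + 0.707z + 1.405z^2.
Invertibility requires all roots to lie outside the unit circle, i.e. |z| > 1 for every root.
Set 1 + (0.707) z + (1.405) z^2 = 0, i.e. a z^2 + b z + c = 0 with a = 1.405, b = 0.707, c = 1.
Discriminant D = b^2 - 4ac = (0.707)^2 - 4*(1.405)*1 = 0.499849 - (5.62) = -5.120151.
D < 0, so the roots are the complex-conjugate pair z = (-b +/- i sqrt(-D)) / (2a) = -0.2516 +/- 0.8053i.
For a conjugate pair |z|^2 = z * conj(z) = (product of roots) = c/a = 1/(1.405) = 0.711744, so |z| = sqrt(0.711744) = 0.8436 for both roots.
Moduli of all roots: 0.8436, 0.8436.
All moduli strictly greater than 1? No.
Verdict: Not invertible.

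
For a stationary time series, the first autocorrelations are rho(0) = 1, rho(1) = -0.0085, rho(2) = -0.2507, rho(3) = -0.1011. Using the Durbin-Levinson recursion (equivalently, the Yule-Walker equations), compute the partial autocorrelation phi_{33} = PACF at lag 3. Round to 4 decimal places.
\phi_{33} = -0.1130

The PACF at lag k is phi_{kk}, the last component of the solution
to the Yule-Walker system G_k phi = r_k where
  (G_k)_{ij} = rho(|i - j|), (r_k)_i = rho(i), i,j = 1..k.
Equivalently, Durbin-Levinson gives phi_{kk} iteratively:
  phi_{11} = rho(1)
  phi_{kk} = [rho(k) - sum_{j=1..k-1} phi_{k-1,j} rho(k-j)]
            / [1 - sum_{j=1..k-1} phi_{k-1,j} rho(j)],
  phi_{k,j} = phi_{k-1,j} - phi_{kk} phi_{k-1,k-j},  j = 1..k-1.
Step k = 1:
  phi_11 = rho(1) = -0.0085.
Step k = 2:
  phi_22 = [rho(2) - phi_11 rho(1)] / [1 - phi_11 rho(1)] = [-0.2507 - (-0.0085)(-0.0085)] / [1 - (-0.0085)(-0.0085)]
         = -0.25077225 / 0.99992775 = -0.25079.
  Update: phi_21 = phi_11 - phi_22 phi_11 = -0.0085 - (-0.25079)(-0.0085) = -0.010632.
Step k = 3:
  phi_33 = [rho(3) - phi_21 rho(2) - phi_22 rho(1)] / [1 - phi_21 rho(1) - phi_22 rho(2)]
    numerator   = -0.1011 - (-0.010632)(-0.2507) - (-0.25079)(-0.0085) = -0.10589709
    denominator = 1 - (-0.010632)(-0.0085) - (-0.25079)(-0.2507) = 0.93703648
  phi_33 = -0.10589709 / 0.93703648 = -0.113.
Therefore phi_{33} = -0.1130.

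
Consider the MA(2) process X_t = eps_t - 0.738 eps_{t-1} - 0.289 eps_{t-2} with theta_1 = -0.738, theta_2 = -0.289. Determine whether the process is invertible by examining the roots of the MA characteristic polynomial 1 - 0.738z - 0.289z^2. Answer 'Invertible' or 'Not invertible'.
\text{Not invertible}

The MA(q) characteristic polynomial is P(z) = 1 - 0.738z - 0.289z^2.
Invertibility requires all roots to lie outside the unit circle, i.e. |z| > 1 for every root.
Set 1 + (-0.738) z + (-0.289) z^2 = 0, i.e. a z^2 + b z + c = 0 with a = -0.289, b = -0.738, c = 1.
Discriminant D = b^2 - 4ac = (-0.738)^2 - 4*(-0.289)*1 = 0.544644 - (-1.156) = 1.700644.
D >= 0, so the roots are real: z = (-b +/- sqrt(D)) / (2a) = (0.738 +/- 1.304087) / (-0.578).
  z_1 = (0.738 + 1.304087) / (-0.578) = -3.533,   |z_1| = 3.533.
  z_2 = (0.738 - 1.304087) / (-0.578) = 0.9794,   |z_2| = 0.9794.
Moduli of all roots: 3.5330, 0.9794.
All moduli strictly greater than 1? No.
Verdict: Not invertible.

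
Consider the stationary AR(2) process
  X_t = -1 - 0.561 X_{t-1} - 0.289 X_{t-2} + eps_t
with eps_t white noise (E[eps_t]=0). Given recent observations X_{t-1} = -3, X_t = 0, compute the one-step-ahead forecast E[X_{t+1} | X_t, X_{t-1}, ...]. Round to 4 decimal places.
E[X_{t+1} \mid \mathcal F_t] = -0.1330

For an AR(p) model X_t = c + sum_i phi_i X_{t-i} + eps_t, the
one-step-ahead conditional mean is
  E[X_{t+1} | X_t, ...] = c + sum_i phi_i X_{t+1-i}.
Substitute known values:
  E[X_{t+1} | ...] = -1 + (-0.561) * (0) + (-0.289) * (-3)
                   = -0.1330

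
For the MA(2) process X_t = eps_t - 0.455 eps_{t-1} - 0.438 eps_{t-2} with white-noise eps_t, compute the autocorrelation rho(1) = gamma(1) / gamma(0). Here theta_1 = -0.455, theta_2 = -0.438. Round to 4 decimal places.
\rho(1) = -0.1828

For an MA(q) process with theta_0 = 1, the autocovariance is
  gamma(k) = sigma^2 * sum_{i=0..q-k} theta_i * theta_{i+k},
and rho(k) = gamma(k) / gamma(0). Sigma^2 cancels.
  numerator   = (1)*(-0.455) + (-0.455)*(-0.438) = -0.25571.
  denominator = (1)^2 + (-0.455)^2 + (-0.438)^2 = 1.398869.
  rho(1) = -0.25571 / 1.398869 = -0.1828.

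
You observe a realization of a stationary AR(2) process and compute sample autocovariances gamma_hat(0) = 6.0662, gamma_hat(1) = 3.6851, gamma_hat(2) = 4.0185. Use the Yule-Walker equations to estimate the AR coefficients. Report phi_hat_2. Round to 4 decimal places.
\hat\phi_{2} = 0.4650

The Yule-Walker equations for an AR(p) process read, in matrix form,
  Gamma_p phi = r_p,   with   (Gamma_p)_{ij} = gamma(|i - j|),
                       (r_p)_i = gamma(i),   i,j = 1..p.
Substitute the sample gammas (Toeplitz matrix and right-hand side of size 2):
  Gamma_p = [[6.0662, 3.6851], [3.6851, 6.0662]]
  r_p     = [3.6851, 4.0185]
Written out:
  6.0662 phi_1 + 3.6851 phi_2 = 3.6851
  3.6851 phi_1 + 6.0662 phi_2 = 4.0185
Solve by Cramer's rule:
  det = gamma(0)^2 - gamma(1)^2 = (6.0662)^2 - (3.6851)^2 = 36.79878244 - 13.57996201 = 23.21882043
  phi_hat_1 = [gamma(1) gamma(0) - gamma(1) gamma(2)] / det = [(3.6851)(6.0662) - (3.6851)(4.0185)] / 23.21882043 = 7.54597927 / 23.21882043 = 0.325
  phi_hat_2 = [gamma(0) gamma(2) - gamma(1)^2] / det = [(6.0662)(4.0185) - (3.6851)^2] / 23.21882043 = 10.79706269 / 23.21882043 = 0.465
So phi_hat = [0.3250, 0.4650].
Therefore phi_hat_2 = 0.4650.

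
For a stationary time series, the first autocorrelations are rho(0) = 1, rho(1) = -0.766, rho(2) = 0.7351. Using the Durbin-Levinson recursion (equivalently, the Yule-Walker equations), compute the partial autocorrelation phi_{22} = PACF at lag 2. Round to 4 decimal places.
\phi_{22} = 0.3590

The PACF at lag k is phi_{kk}, the last component of the solution
to the Yule-Walker system G_k phi = r_k where
  (G_k)_{ij} = rho(|i - j|), (r_k)_i = rho(i), i,j = 1..k.
Equivalently, Durbin-Levinson gives phi_{kk} iteratively:
  phi_{11} = rho(1)
  phi_{kk} = [rho(k) - sum_{j=1..k-1} phi_{k-1,j} rho(k-j)]
            / [1 - sum_{j=1..k-1} phi_{k-1,j} rho(j)],
  phi_{k,j} = phi_{k-1,j} - phi_{kk} phi_{k-1,k-j},  j = 1..k-1.
Step k = 1:
  phi_11 = rho(1) = -0.766.
Step k = 2:
  phi_22 = [rho(2) - phi_11 rho(1)] / [1 - phi_11 rho(1)] = [0.7351 - (-0.766)(-0.766)] / [1 - (-0.766)(-0.766)]
         = 0.148344 / 0.413244 = 0.359.
Therefore phi_{22} = 0.3590.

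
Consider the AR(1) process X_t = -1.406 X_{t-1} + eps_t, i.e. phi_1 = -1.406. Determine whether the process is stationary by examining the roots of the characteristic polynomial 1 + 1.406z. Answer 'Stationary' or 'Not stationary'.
\text{Not stationary}

The AR(p) characteristic polynomial is P(z) = 1 + 1.406z.
Stationarity requires all roots to lie outside the unit circle, i.e. |z| > 1 for every root.
This is linear in z: 1 + (1.406) z = 0  =>  z = -1/(1.406) = -0.711238,  |z| = 0.711238.
Moduli of all roots: 0.7112.
All moduli strictly greater than 1? No.
Verdict: Not stationary.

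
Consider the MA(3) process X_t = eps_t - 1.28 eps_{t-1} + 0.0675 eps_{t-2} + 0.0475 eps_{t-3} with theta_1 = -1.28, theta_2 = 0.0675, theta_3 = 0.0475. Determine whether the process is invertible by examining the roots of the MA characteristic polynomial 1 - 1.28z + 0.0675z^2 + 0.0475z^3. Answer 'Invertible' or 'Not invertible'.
\text{Not invertible}

The MA(q) characteristic polynomial is P(z) = 1 - 1.28z + 0.0675z^2 + 0.0475z^3.
Invertibility requires all roots to lie outside the unit circle, i.e. |z| > 1 for every root.
Degree 3: look for a simple real root z0 first, then factor out (1 - z/z0) and solve the remaining quadratic.
Testing z0 = 4: P(4) = 1 + (-1.28)(4) + (0.0675)(4)^2 + (0.0475)(4)^3
  = 1 + (-5.12) + (1.08) + (3.04) = 0.  So z_0 = 4 is a root, |z_0| = 4.
Divide out the factor (1 - 0.25 z) = (1 - z/z0) (since 1/z0 = 0.25):
  P(z) = (1 - 0.25 z)(1 + (-1.03) z + (-0.19) z^2)
  [check: z-coef -1.03 - (0.25) = -1.28; z^2-coef -0.19 - (0.25)(-1.03) = 0.0675; z^3-coef -(0.25)(-0.19) = 0.0475.]
Remaining roots from the quadratic factor 1 + (-1.03) z + (-0.19) z^2:
  Set 1 + (-1.03) z + (-0.19) z^2 = 0, i.e. a z^2 + b z + c = 0 with a = -0.19, b = -1.03, c = 1.
  Discriminant D = b^2 - 4ac = (-1.03)^2 - 4*(-0.19)*1 = 1.0609 - (-0.76) = 1.8209.
  D >= 0, so the roots are real: z = (-b +/- sqrt(D)) / (2a) = (1.03 +/- 1.349407) / (-0.38).
    z_1 = (1.03 + 1.349407) / (-0.38) = -6.2616,   |z_1| = 6.2616.
    z_2 = (1.03 - 1.349407) / (-0.38) = 0.8405,   |z_2| = 0.8405.
Moduli of all roots: 4.0000, 6.2616, 0.8405.
All moduli strictly greater than 1? No.
Verdict: Not invertible.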